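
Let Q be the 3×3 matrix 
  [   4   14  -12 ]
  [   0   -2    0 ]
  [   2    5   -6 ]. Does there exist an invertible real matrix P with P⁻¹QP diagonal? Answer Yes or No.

Characteristic polynomial: p(μ) = μ^3 + 4μ^2 + 4μ = μ(μ + 2)^2.
μ = -2 has algebraic multiplicity 2; rank(Q + 2I) = 2, so geometric multiplicity = 1.
Geometric multiplicity < algebraic multiplicity, so Q is not diagonalizable.

No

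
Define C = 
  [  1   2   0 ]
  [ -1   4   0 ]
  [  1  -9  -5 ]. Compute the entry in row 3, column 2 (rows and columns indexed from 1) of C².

11

Characteristic polynomial: μ^3 - 19μ + 30 = (μ - 3)(μ - 2)(μ + 5), so the eigenvalues are -5, 2, 3.
μ=2: eigenvector (2, 1, -1).
μ=3: eigenvector (1, 1, -1).
μ=-5: eigenvector (0, 0, 1).
P = [[2, 1, 0], [1, 1, 0], [-1, -1, 1]], D = diag(2, 3, -5), P⁻¹ = [[1, -1, 0], [-1, 2, 0], [0, 1, 1]].
C² = P·diag(4, 9, 25)·P⁻¹ = [[-1, 10, 0], [-5, 14, 0], [5, 11, 25]].
The requested entry is 11.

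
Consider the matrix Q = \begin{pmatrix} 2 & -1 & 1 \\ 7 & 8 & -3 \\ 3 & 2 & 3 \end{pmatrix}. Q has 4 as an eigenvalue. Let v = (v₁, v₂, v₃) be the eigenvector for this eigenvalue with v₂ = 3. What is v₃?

Q − 4I = [[-2, -1, 1], [7, 4, -3], [3, 2, -1]].
Solving (Q − 4I)v = 0 gives the eigenspace spanned by (-3, 3, -3).
With v₂ = 3, v = (-3, 3, -3), so v₃ = -3.

-3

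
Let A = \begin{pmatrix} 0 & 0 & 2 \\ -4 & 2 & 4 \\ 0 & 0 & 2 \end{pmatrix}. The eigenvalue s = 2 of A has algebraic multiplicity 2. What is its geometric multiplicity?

2

A − 2I = [[-2, 0, 2], [-4, 0, 4], [0, 0, 0]].
This matrix has rank 1, so its null space has dimension 3 − 1 = 2.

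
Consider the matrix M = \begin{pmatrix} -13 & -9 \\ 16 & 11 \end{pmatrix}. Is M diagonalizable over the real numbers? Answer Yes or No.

Characteristic polynomial: p(μ) = μ^2 + 2μ + 1 = (μ + 1)^2.
μ = -1 has algebraic multiplicity 2; rank(M + 1I) = 1, so geometric multiplicity = 1.
Geometric multiplicity < algebraic multiplicity, so M is not diagonalizable.

No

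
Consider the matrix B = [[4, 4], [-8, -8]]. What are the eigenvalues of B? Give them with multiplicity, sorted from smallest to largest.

Characteristic polynomial: p(μ) = μ^2 + 4μ = μ(μ + 4).
Roots (with multiplicity): -4, 0.

-4, 0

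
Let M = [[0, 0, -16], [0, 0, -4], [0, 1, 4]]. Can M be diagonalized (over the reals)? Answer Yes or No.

No

Characteristic polynomial: p(s) = s^3 - 4s^2 + 4s = s(s - 2)^2.
s = 2 has algebraic multiplicity 2; rank(M − 2I) = 2, so geometric multiplicity = 1.
Geometric multiplicity < algebraic multiplicity, so M is not diagonalizable.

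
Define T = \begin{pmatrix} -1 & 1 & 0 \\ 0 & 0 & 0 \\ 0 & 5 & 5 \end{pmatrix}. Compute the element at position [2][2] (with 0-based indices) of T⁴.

Characteristic polynomial: λ^3 - 4λ^2 - 5λ = λ(λ - 5)(λ + 1), so the eigenvalues are -1, 0, 5.
λ=0: eigenvector (1, 1, -1).
λ=-1: eigenvector (1, 0, 0).
λ=5: eigenvector (0, 0, 1).
P = [[1, 1, 0], [1, 0, 0], [-1, 0, 1]], D = diag(0, -1, 5), P⁻¹ = [[0, 1, 0], [1, -1, 0], [0, 1, 1]].
T⁴ = P·diag(0, 1, 625)·P⁻¹ = [[1, -1, 0], [0, 0, 0], [0, 625, 625]].
The requested entry is 625.

625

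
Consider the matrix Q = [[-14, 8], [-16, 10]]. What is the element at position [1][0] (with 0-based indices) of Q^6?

Characteristic polynomial: s^2 + 4s - 12 = (s - 2)(s + 6), so the eigenvalues are -6, 2.
s=2: eigenvector (1, 2).
s=-6: eigenvector (-1, -1).
P = [[1, -1], [2, -1]], D = diag(2, -6), P⁻¹ = [[-1, 1], [-2, 1]].
Q⁶ = P·diag(64, 46656)·P⁻¹ = [[93248, -46592], [93184, -46528]].
The requested entry is 93184.

93184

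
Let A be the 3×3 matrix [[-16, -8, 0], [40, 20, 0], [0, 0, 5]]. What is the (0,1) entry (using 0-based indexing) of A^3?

-128

Characteristic polynomial: t^3 - 9t^2 + 20t = t(t - 5)(t - 4), so the eigenvalues are 0, 4, 5.
t=0: eigenvector (1, -2, 0).
t=4: eigenvector (-2, 5, 0).
t=5: eigenvector (0, 0, 1).
P = [[1, -2, 0], [-2, 5, 0], [0, 0, 1]], D = diag(0, 4, 5), P⁻¹ = [[5, 2, 0], [2, 1, 0], [0, 0, 1]].
A³ = P·diag(0, 64, 125)·P⁻¹ = [[-256, -128, 0], [640, 320, 0], [0, 0, 125]].
The requested entry is -128.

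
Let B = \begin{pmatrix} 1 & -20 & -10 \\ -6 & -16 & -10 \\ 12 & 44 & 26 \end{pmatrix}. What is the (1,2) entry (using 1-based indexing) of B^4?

-5180

Characteristic polynomial: t^3 - 11t^2 + 34t - 24 = (t - 6)(t - 4)(t - 1), so the eigenvalues are 1, 4, 6.
t=1: eigenvector (1, 2, -4).
t=6: eigenvector (2, -1, 1).
t=4: eigenvector (0, -1, 2).
P = [[1, 2, 0], [2, -1, -1], [-4, 1, 2]], D = diag(1, 6, 4), P⁻¹ = [[1, 4, 2], [0, -2, -1], [2, 9, 5]].
B⁴ = P·diag(1, 1296, 256)·P⁻¹ = [[1, -5180, -2590], [-510, 296, 20], [1020, 2000, 1256]].
The requested entry is -5180.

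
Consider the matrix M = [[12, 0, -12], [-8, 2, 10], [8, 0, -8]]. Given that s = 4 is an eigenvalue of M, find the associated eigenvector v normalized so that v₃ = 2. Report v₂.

M − 4I = [[8, 0, -12], [-8, -2, 10], [8, 0, -12]].
Solving (M − 4I)v = 0 gives the eigenspace spanned by (3, -2, 2).
With v₃ = 2, v = (3, -2, 2), so v₂ = -2.

-2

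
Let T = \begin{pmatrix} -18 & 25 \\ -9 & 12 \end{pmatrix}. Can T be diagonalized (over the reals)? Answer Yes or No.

Characteristic polynomial: p(λ) = λ^2 + 6λ + 9 = (λ + 3)^2.
λ = -3 has algebraic multiplicity 2; rank(T + 3I) = 1, so geometric multiplicity = 1.
Geometric multiplicity < algebraic multiplicity, so T is not diagonalizable.

No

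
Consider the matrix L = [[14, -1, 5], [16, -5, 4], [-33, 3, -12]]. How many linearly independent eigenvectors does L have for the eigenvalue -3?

1

L + 3I = [[17, -1, 5], [16, -2, 4], [-33, 3, -9]].
This matrix has rank 2, so its null space has dimension 3 − 2 = 1.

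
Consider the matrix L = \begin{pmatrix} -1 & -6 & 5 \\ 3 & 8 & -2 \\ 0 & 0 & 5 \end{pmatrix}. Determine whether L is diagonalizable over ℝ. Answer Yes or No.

Characteristic polynomial: p(r) = r^3 - 12r^2 + 45r - 50 = (r - 5)^2(r - 2).
r = 5 has algebraic multiplicity 2; rank(L − 5I) = 2, so geometric multiplicity = 1.
Geometric multiplicity < algebraic multiplicity, so L is not diagonalizable.

No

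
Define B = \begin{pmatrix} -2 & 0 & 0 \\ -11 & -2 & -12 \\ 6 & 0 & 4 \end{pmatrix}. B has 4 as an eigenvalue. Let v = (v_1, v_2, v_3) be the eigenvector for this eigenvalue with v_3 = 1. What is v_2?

B − 4I = [[-6, 0, 0], [-11, -6, -12], [6, 0, 0]].
Solving (B − 4I)v = 0 gives the eigenspace spanned by (0, -2, 1).
With v_3 = 1, v = (0, -2, 1), so v_2 = -2.

-2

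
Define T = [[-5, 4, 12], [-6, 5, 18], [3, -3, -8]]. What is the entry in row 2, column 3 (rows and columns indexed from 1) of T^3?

Characteristic polynomial: μ^3 + 8μ^2 + 17μ + 10 = (μ + 1)(μ + 2)(μ + 5), so the eigenvalues are -5, -2, -1.
μ=-1: eigenvector (1, 1, 0).
μ=-5: eigenvector (-2, -3, 1).
μ=-2: eigenvector (-4, -6, 1).
P = [[1, -2, -4], [1, -3, -6], [0, 1, 1]], D = diag(-1, -5, -2), P⁻¹ = [[3, -2, 0], [-1, 1, 2], [1, -1, -1]].
T³ = P·diag(-1, -125, -8)·P⁻¹ = [[-221, 220, 468], [-330, 329, 702], [117, -117, -242]].
The requested entry is 702.

702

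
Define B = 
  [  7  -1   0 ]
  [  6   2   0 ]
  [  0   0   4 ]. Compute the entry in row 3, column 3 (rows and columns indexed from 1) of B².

Characteristic polynomial: s^3 - 13s^2 + 56s - 80 = (s - 5)(s - 4)^2, so the eigenvalues are 4, 4, 5.
s=4: eigenvector (0, 0, 1).
s=4: eigenvector (1, 3, -2).
s=5: eigenvector (1, 2, 0).
P = [[0, 1, 1], [0, 3, 2], [1, -2, 0]], D = diag(4, 4, 5), P⁻¹ = [[-4, 2, 1], [-2, 1, 0], [3, -1, 0]].
B² = P·diag(16, 16, 25)·P⁻¹ = [[43, -9, 0], [54, -2, 0], [0, 0, 16]].
The requested entry is 16.

16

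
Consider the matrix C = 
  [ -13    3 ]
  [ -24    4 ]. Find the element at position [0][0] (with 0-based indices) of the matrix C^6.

Characteristic polynomial: λ^2 + 9λ + 20 = (λ + 4)(λ + 5), so the eigenvalues are -5, -4.
λ=-4: eigenvector (1, 3).
λ=-5: eigenvector (-3, -8).
P = [[1, -3], [3, -8]], D = diag(-4, -5), P⁻¹ = [[-8, 3], [-3, 1]].
C⁶ = P·diag(4096, 15625)·P⁻¹ = [[107857, -34587], [276696, -88136]].
The requested entry is 107857.

107857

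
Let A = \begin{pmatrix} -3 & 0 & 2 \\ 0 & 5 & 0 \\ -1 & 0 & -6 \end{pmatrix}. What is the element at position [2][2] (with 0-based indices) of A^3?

-186

Characteristic polynomial: r^3 + 4r^2 - 25r - 100 = (r - 5)(r + 4)(r + 5), so the eigenvalues are -5, -4, 5.
r=-5: eigenvector (1, 0, -1).
r=5: eigenvector (0, 1, 0).
r=-4: eigenvector (2, 0, -1).
P = [[1, 0, 2], [0, 1, 0], [-1, 0, -1]], D = diag(-5, 5, -4), P⁻¹ = [[-1, 0, -2], [0, 1, 0], [1, 0, 1]].
A³ = P·diag(-125, 125, -64)·P⁻¹ = [[-3, 0, 122], [0, 125, 0], [-61, 0, -186]].
The requested entry is -186.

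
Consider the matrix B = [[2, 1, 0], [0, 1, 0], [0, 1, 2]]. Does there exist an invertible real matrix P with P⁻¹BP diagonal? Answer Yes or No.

Yes

Characteristic polynomial: p(t) = t^3 - 5t^2 + 8t - 4 = (t - 2)^2(t - 1).
t = 2 has algebraic multiplicity 2; rank(B − 2I) = 1, so geometric multiplicity = 2.
Every eigenvalue has geometric = algebraic multiplicity, so B is diagonalizable.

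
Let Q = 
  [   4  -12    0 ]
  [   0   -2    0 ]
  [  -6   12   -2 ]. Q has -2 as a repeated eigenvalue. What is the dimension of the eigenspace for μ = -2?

2

Q + 2I = [[6, -12, 0], [0, 0, 0], [-6, 12, 0]].
This matrix has rank 1, so its null space has dimension 3 − 1 = 2.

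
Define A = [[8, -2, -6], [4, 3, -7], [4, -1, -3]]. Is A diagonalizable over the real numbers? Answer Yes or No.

No

Characteristic polynomial: p(μ) = μ^3 - 8μ^2 + 16μ = μ(μ - 4)^2.
μ = 4 has algebraic multiplicity 2; rank(A − 4I) = 2, so geometric multiplicity = 1.
Geometric multiplicity < algebraic multiplicity, so A is not diagonalizable.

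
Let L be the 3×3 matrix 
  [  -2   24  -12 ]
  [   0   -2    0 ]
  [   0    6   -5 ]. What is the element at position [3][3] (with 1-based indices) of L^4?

Characteristic polynomial: r^3 + 9r^2 + 24r + 20 = (r + 2)^2(r + 5), so the eigenvalues are -5, -2, -2.
r=-2: eigenvector (1, 0, 0).
r=-2: eigenvector (8, 1, 2).
r=-5: eigenvector (4, 0, 1).
P = [[1, 8, 4], [0, 1, 0], [0, 2, 1]], D = diag(-2, -2, -5), P⁻¹ = [[1, 0, -4], [0, 1, 0], [0, -2, 1]].
L⁴ = P·diag(16, 16, 625)·P⁻¹ = [[16, -4872, 2436], [0, 16, 0], [0, -1218, 625]].
The requested entry is 625.

625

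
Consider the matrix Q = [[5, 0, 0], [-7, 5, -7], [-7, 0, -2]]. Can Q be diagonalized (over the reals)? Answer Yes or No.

Yes

Characteristic polynomial: p(s) = s^3 - 8s^2 + 5s + 50 = (s - 5)^2(s + 2).
s = 5 has algebraic multiplicity 2; rank(Q − 5I) = 1, so geometric multiplicity = 2.
Every eigenvalue has geometric = algebraic multiplicity, so Q is diagonalizable.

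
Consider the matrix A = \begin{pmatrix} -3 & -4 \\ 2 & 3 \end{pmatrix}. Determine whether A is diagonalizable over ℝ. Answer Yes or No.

Yes

Characteristic polynomial: p(t) = t^2 - 1 = (t - 1)(t + 1).
All 2 eigenvalues are distinct, so A is diagonalizable.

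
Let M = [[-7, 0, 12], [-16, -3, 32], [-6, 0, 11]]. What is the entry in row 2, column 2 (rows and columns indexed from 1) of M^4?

Characteristic polynomial: μ^3 - μ^2 - 17μ - 15 = (μ - 5)(μ + 1)(μ + 3), so the eigenvalues are -3, -1, 5.
μ=5: eigenvector (1, 2, 1).
μ=-3: eigenvector (0, 1, 0).
μ=-1: eigenvector (2, 0, 1).
P = [[1, 0, 2], [2, 1, 0], [1, 0, 1]], D = diag(5, -3, -1), P⁻¹ = [[-1, 0, 2], [2, 1, -4], [1, 0, -1]].
M⁴ = P·diag(625, 81, 1)·P⁻¹ = [[-623, 0, 1248], [-1088, 81, 2176], [-624, 0, 1249]].
The requested entry is 81.

81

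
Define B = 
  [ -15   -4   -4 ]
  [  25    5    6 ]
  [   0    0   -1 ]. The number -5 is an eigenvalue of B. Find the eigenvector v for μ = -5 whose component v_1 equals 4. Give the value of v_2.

-10

B + 5I = [[-10, -4, -4], [25, 10, 6], [0, 0, 4]].
Solving (B + 5I)v = 0 gives the eigenspace spanned by (4, -10, 0).
With v_1 = 4, v = (4, -10, 0), so v_2 = -10.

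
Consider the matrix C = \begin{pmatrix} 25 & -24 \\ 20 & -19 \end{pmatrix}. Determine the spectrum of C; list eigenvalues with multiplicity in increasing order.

Characteristic polynomial: p(λ) = λ^2 - 6λ + 5 = (λ - 5)(λ - 1).
Roots (with multiplicity): 1, 5.

1, 5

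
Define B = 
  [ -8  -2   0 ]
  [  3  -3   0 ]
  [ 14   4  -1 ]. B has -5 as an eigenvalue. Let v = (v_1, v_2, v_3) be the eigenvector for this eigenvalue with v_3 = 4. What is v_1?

B + 5I = [[-3, -2, 0], [3, 2, 0], [14, 4, 4]].
Solving (B + 5I)v = 0 gives the eigenspace spanned by (-2, 3, 4).
With v_3 = 4, v = (-2, 3, 4), so v_1 = -2.

-2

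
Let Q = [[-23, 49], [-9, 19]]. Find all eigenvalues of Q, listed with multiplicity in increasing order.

Characteristic polynomial: p(μ) = μ^2 + 4μ + 4 = (μ + 2)^2.
Roots (with multiplicity): -2, -2.

-2, -2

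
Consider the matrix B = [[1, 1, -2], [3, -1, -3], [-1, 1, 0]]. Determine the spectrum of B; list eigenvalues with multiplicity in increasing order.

Characteristic polynomial: p(λ) = λ^3 - 3λ - 2 = (λ - 2)(λ + 1)^2.
Roots (with multiplicity): -1, -1, 2.

-1, -1, 2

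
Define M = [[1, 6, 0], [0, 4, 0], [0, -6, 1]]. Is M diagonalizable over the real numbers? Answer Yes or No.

Characteristic polynomial: p(r) = r^3 - 6r^2 + 9r - 4 = (r - 4)(r - 1)^2.
r = 1 has algebraic multiplicity 2; rank(M − 1I) = 1, so geometric multiplicity = 2.
Every eigenvalue has geometric = algebraic multiplicity, so M is diagonalizable.

Yes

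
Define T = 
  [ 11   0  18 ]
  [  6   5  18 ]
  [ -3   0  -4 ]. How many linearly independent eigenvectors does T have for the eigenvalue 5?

2

T − 5I = [[6, 0, 18], [6, 0, 18], [-3, 0, -9]].
This matrix has rank 1, so its null space has dimension 3 − 1 = 2.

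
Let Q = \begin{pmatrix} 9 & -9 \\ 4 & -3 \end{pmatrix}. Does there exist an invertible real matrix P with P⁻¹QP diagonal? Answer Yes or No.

No

Characteristic polynomial: p(λ) = λ^2 - 6λ + 9 = (λ - 3)^2.
λ = 3 has algebraic multiplicity 2; rank(Q − 3I) = 1, so geometric multiplicity = 1.
Geometric multiplicity < algebraic multiplicity, so Q is not diagonalizable.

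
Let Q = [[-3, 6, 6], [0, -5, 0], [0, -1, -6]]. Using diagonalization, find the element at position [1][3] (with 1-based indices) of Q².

-54

Characteristic polynomial: t^3 + 14t^2 + 63t + 90 = (t + 3)(t + 5)(t + 6), so the eigenvalues are -6, -5, -3.
t=-3: eigenvector (1, 0, 0).
t=-6: eigenvector (-2, 0, 1).
t=-5: eigenvector (0, 1, -1).
P = [[1, -2, 0], [0, 0, 1], [0, 1, -1]], D = diag(-3, -6, -5), P⁻¹ = [[1, 2, 2], [0, 1, 1], [0, 1, 0]].
Q² = P·diag(9, 36, 25)·P⁻¹ = [[9, -54, -54], [0, 25, 0], [0, 11, 36]].
The requested entry is -54.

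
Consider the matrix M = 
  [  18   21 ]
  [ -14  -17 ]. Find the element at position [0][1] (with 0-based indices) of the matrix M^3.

273

Characteristic polynomial: s^2 - s - 12 = (s - 4)(s + 3), so the eigenvalues are -3, 4.
s=4: eigenvector (3, -2).
s=-3: eigenvector (1, -1).
P = [[3, 1], [-2, -1]], D = diag(4, -3), P⁻¹ = [[1, 1], [-2, -3]].
M³ = P·diag(64, -27)·P⁻¹ = [[246, 273], [-182, -209]].
The requested entry is 273.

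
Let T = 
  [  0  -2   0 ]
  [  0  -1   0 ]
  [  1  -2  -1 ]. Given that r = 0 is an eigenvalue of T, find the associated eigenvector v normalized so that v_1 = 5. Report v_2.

0

T = [[0, -2, 0], [0, -1, 0], [1, -2, -1]].
Solving (T)v = 0 gives the eigenspace spanned by (5, 0, 5).
With v_1 = 5, v = (5, 0, 5), so v_2 = 0.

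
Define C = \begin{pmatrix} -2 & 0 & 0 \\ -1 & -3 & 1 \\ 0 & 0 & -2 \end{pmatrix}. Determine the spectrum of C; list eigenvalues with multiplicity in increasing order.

Characteristic polynomial: p(t) = t^3 + 7t^2 + 16t + 12 = (t + 2)^2(t + 3).
Roots (with multiplicity): -3, -2, -2.

-3, -2, -2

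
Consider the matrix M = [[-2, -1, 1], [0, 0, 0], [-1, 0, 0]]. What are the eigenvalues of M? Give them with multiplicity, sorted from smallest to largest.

-1, -1, 0

Characteristic polynomial: p(t) = t^3 + 2t^2 + t = t(t + 1)^2.
Roots (with multiplicity): -1, -1, 0.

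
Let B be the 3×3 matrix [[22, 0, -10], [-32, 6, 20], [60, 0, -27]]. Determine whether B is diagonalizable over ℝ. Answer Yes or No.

Yes

Characteristic polynomial: p(r) = r^3 - r^2 - 24r - 36 = (r - 6)(r + 2)(r + 3).
All 3 eigenvalues are distinct, so B is diagonalizable.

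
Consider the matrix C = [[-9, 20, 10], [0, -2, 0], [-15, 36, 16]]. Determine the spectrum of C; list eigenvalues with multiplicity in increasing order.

-2, 1, 6

Characteristic polynomial: p(s) = s^3 - 5s^2 - 8s + 12 = (s - 6)(s - 1)(s + 2).
Roots (with multiplicity): -2, 1, 6.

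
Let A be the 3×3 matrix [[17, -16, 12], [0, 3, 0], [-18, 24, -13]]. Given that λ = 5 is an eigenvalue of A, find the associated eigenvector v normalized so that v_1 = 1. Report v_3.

-1

A − 5I = [[12, -16, 12], [0, -2, 0], [-18, 24, -18]].
Solving (A − 5I)v = 0 gives the eigenspace spanned by (1, 0, -1).
With v_1 = 1, v = (1, 0, -1), so v_3 = -1.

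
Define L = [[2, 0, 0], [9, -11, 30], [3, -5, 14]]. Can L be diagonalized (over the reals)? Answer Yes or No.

Yes

Characteristic polynomial: p(t) = t^3 - 5t^2 + 2t + 8 = (t - 4)(t - 2)(t + 1).
All 3 eigenvalues are distinct, so L is diagonalizable.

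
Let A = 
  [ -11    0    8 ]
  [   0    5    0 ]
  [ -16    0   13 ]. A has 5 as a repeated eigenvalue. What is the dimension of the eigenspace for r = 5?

A − 5I = [[-16, 0, 8], [0, 0, 0], [-16, 0, 8]].
This matrix has rank 1, so its null space has dimension 3 − 1 = 2.

2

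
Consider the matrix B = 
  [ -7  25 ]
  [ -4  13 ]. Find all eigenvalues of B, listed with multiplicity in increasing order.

Characteristic polynomial: p(λ) = λ^2 - 6λ + 9 = (λ - 3)^2.
Roots (with multiplicity): 3, 3.

3, 3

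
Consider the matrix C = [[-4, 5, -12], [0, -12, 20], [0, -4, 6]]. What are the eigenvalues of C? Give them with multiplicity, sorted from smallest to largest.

-4, -4, -2

Characteristic polynomial: p(r) = r^3 + 10r^2 + 32r + 32 = (r + 2)(r + 4)^2.
Roots (with multiplicity): -4, -4, -2.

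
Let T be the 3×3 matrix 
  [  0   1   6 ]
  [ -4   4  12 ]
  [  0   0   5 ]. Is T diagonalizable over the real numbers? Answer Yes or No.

Characteristic polynomial: p(r) = r^3 - 9r^2 + 24r - 20 = (r - 5)(r - 2)^2.
r = 2 has algebraic multiplicity 2; rank(T − 2I) = 2, so geometric multiplicity = 1.
Geometric multiplicity < algebraic multiplicity, so T is not diagonalizable.

No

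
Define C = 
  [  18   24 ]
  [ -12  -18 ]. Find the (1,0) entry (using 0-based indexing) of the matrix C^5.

-15552

Characteristic polynomial: μ^2 - 36 = (μ - 6)(μ + 6), so the eigenvalues are -6, 6.
μ=6: eigenvector (2, -1).
μ=-6: eigenvector (1, -1).
P = [[2, 1], [-1, -1]], D = diag(6, -6), P⁻¹ = [[1, 1], [-1, -2]].
C⁵ = P·diag(7776, -7776)·P⁻¹ = [[23328, 31104], [-15552, -23328]].
The requested entry is -15552.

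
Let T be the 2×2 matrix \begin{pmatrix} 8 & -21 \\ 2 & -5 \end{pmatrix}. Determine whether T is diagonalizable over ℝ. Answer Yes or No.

Yes

Characteristic polynomial: p(r) = r^2 - 3r + 2 = (r - 2)(r - 1).
All 2 eigenvalues are distinct, so T is diagonalizable.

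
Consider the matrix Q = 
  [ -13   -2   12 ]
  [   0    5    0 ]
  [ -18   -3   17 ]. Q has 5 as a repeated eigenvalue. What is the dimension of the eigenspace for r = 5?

1

Q − 5I = [[-18, -2, 12], [0, 0, 0], [-18, -3, 12]].
This matrix has rank 2, so its null space has dimension 3 − 2 = 1.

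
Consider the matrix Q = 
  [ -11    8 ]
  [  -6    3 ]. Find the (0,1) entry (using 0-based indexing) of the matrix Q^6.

Characteristic polynomial: λ^2 + 8λ + 15 = (λ + 3)(λ + 5), so the eigenvalues are -5, -3.
λ=-3: eigenvector (1, 1).
λ=-5: eigenvector (4, 3).
P = [[1, 4], [1, 3]], D = diag(-3, -5), P⁻¹ = [[-3, 4], [1, -1]].
Q⁶ = P·diag(729, 15625)·P⁻¹ = [[60313, -59584], [44688, -43959]].
The requested entry is -59584.

-59584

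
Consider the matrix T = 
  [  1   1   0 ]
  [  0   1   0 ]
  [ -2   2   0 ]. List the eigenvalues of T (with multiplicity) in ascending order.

Characteristic polynomial: p(r) = r^3 - 2r^2 + r = r(r - 1)^2.
Roots (with multiplicity): 0, 1, 1.

0, 1, 1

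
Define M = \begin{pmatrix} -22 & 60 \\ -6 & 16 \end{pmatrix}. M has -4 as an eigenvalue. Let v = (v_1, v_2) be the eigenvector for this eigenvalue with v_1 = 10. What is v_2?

3

M + 4I = [[-18, 60], [-6, 20]].
Solving (M + 4I)v = 0 gives the eigenspace spanned by (10, 3).
With v_1 = 10, v = (10, 3), so v_2 = 3.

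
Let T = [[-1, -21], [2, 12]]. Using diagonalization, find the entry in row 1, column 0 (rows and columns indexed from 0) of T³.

Characteristic polynomial: r^2 - 11r + 30 = (r - 6)(r - 5), so the eigenvalues are 5, 6.
r=6: eigenvector (-3, 1).
r=5: eigenvector (7, -2).
P = [[-3, 7], [1, -2]], D = diag(6, 5), P⁻¹ = [[2, 7], [1, 3]].
T³ = P·diag(216, 125)·P⁻¹ = [[-421, -1911], [182, 762]].
The requested entry is 182.

182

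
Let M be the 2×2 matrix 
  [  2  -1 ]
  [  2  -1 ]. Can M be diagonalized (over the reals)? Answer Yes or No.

Characteristic polynomial: p(s) = s^2 - s = s(s - 1).
All 2 eigenvalues are distinct, so M is diagonalizable.

Yes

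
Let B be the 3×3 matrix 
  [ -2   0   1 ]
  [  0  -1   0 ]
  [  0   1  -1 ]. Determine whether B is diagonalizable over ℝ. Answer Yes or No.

No

Characteristic polynomial: p(s) = s^3 + 4s^2 + 5s + 2 = (s + 1)^2(s + 2).
s = -1 has algebraic multiplicity 2; rank(B + 1I) = 2, so geometric multiplicity = 1.
Geometric multiplicity < algebraic multiplicity, so B is not diagonalizable.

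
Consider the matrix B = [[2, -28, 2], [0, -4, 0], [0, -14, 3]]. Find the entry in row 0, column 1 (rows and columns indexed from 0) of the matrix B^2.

Characteristic polynomial: t^3 - t^2 - 14t + 24 = (t - 3)(t - 2)(t + 4), so the eigenvalues are -4, 2, 3.
t=2: eigenvector (1, 0, 0).
t=-4: eigenvector (4, 1, 2).
t=3: eigenvector (2, 0, 1).
P = [[1, 4, 2], [0, 1, 0], [0, 2, 1]], D = diag(2, -4, 3), P⁻¹ = [[1, 0, -2], [0, 1, 0], [0, -2, 1]].
B² = P·diag(4, 16, 9)·P⁻¹ = [[4, 28, 10], [0, 16, 0], [0, 14, 9]].
The requested entry is 28.

28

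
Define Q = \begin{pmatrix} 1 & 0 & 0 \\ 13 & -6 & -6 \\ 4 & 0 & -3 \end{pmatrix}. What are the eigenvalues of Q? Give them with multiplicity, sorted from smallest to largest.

-6, -3, 1

Characteristic polynomial: p(s) = s^3 + 8s^2 + 9s - 18 = (s - 1)(s + 3)(s + 6).
Roots (with multiplicity): -6, -3, 1.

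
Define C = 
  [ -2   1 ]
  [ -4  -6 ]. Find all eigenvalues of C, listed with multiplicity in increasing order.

-4, -4

Characteristic polynomial: p(s) = s^2 + 8s + 16 = (s + 4)^2.
Roots (with multiplicity): -4, -4.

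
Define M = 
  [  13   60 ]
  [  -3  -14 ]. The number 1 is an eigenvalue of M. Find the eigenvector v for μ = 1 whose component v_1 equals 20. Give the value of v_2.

-4

M − 1I = [[12, 60], [-3, -15]].
Solving (M − 1I)v = 0 gives the eigenspace spanned by (20, -4).
With v_1 = 20, v = (20, -4), so v_2 = -4.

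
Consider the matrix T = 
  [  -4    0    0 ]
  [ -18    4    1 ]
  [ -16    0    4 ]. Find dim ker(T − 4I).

1

T − 4I = [[-8, 0, 0], [-18, 0, 1], [-16, 0, 0]].
This matrix has rank 2, so its null space has dimension 3 − 2 = 1.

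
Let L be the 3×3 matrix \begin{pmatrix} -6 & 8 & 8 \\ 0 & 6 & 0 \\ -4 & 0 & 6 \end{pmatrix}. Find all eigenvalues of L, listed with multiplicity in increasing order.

-2, 2, 6

Characteristic polynomial: p(λ) = λ^3 - 6λ^2 - 4λ + 24 = (λ - 6)(λ - 2)(λ + 2).
Roots (with multiplicity): -2, 2, 6.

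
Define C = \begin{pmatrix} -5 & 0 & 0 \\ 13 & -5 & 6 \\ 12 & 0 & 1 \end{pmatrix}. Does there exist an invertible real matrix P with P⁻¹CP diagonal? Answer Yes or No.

No

Characteristic polynomial: p(λ) = λ^3 + 9λ^2 + 15λ - 25 = (λ - 1)(λ + 5)^2.
λ = -5 has algebraic multiplicity 2; rank(C + 5I) = 2, so geometric multiplicity = 1.
Geometric multiplicity < algebraic multiplicity, so C is not diagonalizable.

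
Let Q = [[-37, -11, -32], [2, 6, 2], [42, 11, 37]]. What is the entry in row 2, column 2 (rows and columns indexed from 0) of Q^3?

Characteristic polynomial: λ^3 - 6λ^2 - 25λ + 150 = (λ - 6)(λ - 5)(λ + 5), so the eigenvalues are -5, 5, 6.
λ=-5: eigenvector (-1, 0, 1).
λ=6: eigenvector (-1, 1, 1).
λ=5: eigenvector (-1, -2, 2).
P = [[-1, -1, -1], [0, 1, -2], [1, 1, 2]], D = diag(-5, 6, 5), P⁻¹ = [[-4, -1, -3], [2, 1, 2], [1, 0, 1]].
Q³ = P·diag(-125, 216, 125)·P⁻¹ = [[-1057, -341, -932], [182, 216, 182], [1182, 341, 1057]].
The requested entry is 1057.

1057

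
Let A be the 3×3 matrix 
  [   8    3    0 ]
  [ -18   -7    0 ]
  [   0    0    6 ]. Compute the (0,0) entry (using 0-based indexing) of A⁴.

46

Characteristic polynomial: s^3 - 7s^2 + 4s + 12 = (s - 6)(s - 2)(s + 1), so the eigenvalues are -1, 2, 6.
s=2: eigenvector (1, -2, 0).
s=-1: eigenvector (-1, 3, 0).
s=6: eigenvector (0, 0, 1).
P = [[1, -1, 0], [-2, 3, 0], [0, 0, 1]], D = diag(2, -1, 6), P⁻¹ = [[3, 1, 0], [2, 1, 0], [0, 0, 1]].
A⁴ = P·diag(16, 1, 1296)·P⁻¹ = [[46, 15, 0], [-90, -29, 0], [0, 0, 1296]].
The requested entry is 46.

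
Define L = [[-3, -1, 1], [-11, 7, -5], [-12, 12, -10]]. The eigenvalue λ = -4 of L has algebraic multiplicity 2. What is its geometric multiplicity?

1

L + 4I = [[1, -1, 1], [-11, 11, -5], [-12, 12, -6]].
This matrix has rank 2, so its null space has dimension 3 − 2 = 1.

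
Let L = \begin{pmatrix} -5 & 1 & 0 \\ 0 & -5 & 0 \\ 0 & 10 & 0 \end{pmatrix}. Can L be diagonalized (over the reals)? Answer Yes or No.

Characteristic polynomial: p(r) = r^3 + 10r^2 + 25r = r(r + 5)^2.
r = -5 has algebraic multiplicity 2; rank(L + 5I) = 2, so geometric multiplicity = 1.
Geometric multiplicity < algebraic multiplicity, so L is not diagonalizable.

No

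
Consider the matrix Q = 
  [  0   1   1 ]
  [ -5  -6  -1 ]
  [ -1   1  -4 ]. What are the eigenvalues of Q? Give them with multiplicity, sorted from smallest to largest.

-5, -3, -2

Characteristic polynomial: p(λ) = λ^3 + 10λ^2 + 31λ + 30 = (λ + 2)(λ + 3)(λ + 5).
Roots (with multiplicity): -5, -3, -2.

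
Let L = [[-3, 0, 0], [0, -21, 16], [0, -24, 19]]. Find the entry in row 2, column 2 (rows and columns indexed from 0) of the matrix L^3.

Characteristic polynomial: r^3 + 5r^2 - 9r - 45 = (r - 3)(r + 3)(r + 5), so the eigenvalues are -5, -3, 3.
r=3: eigenvector (0, 2, 3).
r=-5: eigenvector (0, 1, 1).
r=-3: eigenvector (1, 0, 0).
P = [[0, 0, 1], [2, 1, 0], [3, 1, 0]], D = diag(3, -5, -3), P⁻¹ = [[0, -1, 1], [0, 3, -2], [1, 0, 0]].
L³ = P·diag(27, -125, -27)·P⁻¹ = [[-27, 0, 0], [0, -429, 304], [0, -456, 331]].
The requested entry is 331.

331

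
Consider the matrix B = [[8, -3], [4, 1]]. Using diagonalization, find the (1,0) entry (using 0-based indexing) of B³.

Characteristic polynomial: r^2 - 9r + 20 = (r - 5)(r - 4), so the eigenvalues are 4, 5.
r=4: eigenvector (3, 4).
r=5: eigenvector (1, 1).
P = [[3, 1], [4, 1]], D = diag(4, 5), P⁻¹ = [[-1, 1], [4, -3]].
B³ = P·diag(64, 125)·P⁻¹ = [[308, -183], [244, -119]].
The requested entry is 244.

244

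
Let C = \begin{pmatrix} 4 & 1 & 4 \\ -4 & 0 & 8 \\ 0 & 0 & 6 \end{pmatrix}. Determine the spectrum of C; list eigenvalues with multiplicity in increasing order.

Characteristic polynomial: p(t) = t^3 - 10t^2 + 28t - 24 = (t - 6)(t - 2)^2.
Roots (with multiplicity): 2, 2, 6.

2, 2, 6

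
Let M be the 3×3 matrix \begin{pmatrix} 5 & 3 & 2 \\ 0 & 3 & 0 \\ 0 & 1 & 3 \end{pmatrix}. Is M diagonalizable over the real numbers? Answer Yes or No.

Characteristic polynomial: p(λ) = λ^3 - 11λ^2 + 39λ - 45 = (λ - 5)(λ - 3)^2.
λ = 3 has algebraic multiplicity 2; rank(M − 3I) = 2, so geometric multiplicity = 1.
Geometric multiplicity < algebraic multiplicity, so M is not diagonalizable.

No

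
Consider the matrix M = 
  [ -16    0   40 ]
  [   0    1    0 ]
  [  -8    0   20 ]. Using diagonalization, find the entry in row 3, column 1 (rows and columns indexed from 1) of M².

Characteristic polynomial: μ^3 - 5μ^2 + 4μ = μ(μ - 4)(μ - 1), so the eigenvalues are 0, 1, 4.
μ=0: eigenvector (5, 0, 2).
μ=1: eigenvector (0, 1, 0).
μ=4: eigenvector (2, 0, 1).
P = [[5, 0, 2], [0, 1, 0], [2, 0, 1]], D = diag(0, 1, 4), P⁻¹ = [[1, 0, -2], [0, 1, 0], [-2, 0, 5]].
M² = P·diag(0, 1, 16)·P⁻¹ = [[-64, 0, 160], [0, 1, 0], [-32, 0, 80]].
The requested entry is -32.

-32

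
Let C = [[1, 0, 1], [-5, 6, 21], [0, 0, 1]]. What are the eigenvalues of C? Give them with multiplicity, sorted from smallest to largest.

1, 1, 6

Characteristic polynomial: p(r) = r^3 - 8r^2 + 13r - 6 = (r - 6)(r - 1)^2.
Roots (with multiplicity): 1, 1, 6.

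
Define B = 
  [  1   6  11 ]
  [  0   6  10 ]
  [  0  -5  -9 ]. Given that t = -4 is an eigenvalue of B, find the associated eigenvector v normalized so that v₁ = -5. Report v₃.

B + 4I = [[5, 6, 11], [0, 10, 10], [0, -5, -5]].
Solving (B + 4I)v = 0 gives the eigenspace spanned by (-5, -5, 5).
With v₁ = -5, v = (-5, -5, 5), so v₃ = 5.

5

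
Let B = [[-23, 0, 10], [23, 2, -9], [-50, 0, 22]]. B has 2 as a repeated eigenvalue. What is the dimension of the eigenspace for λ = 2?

1

B − 2I = [[-25, 0, 10], [23, 0, -9], [-50, 0, 20]].
This matrix has rank 2, so its null space has dimension 3 − 2 = 1.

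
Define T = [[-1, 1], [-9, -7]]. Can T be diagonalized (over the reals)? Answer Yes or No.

No

Characteristic polynomial: p(s) = s^2 + 8s + 16 = (s + 4)^2.
s = -4 has algebraic multiplicity 2; rank(T + 4I) = 1, so geometric multiplicity = 1.
Geometric multiplicity < algebraic multiplicity, so T is not diagonalizable.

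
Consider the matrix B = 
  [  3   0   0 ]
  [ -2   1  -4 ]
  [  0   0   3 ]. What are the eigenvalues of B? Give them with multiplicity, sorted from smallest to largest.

Characteristic polynomial: p(r) = r^3 - 7r^2 + 15r - 9 = (r - 3)^2(r - 1).
Roots (with multiplicity): 1, 3, 3.

1, 3, 3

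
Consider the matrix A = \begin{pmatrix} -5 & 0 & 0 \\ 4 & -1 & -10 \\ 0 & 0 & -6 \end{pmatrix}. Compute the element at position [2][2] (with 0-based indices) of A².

36

Characteristic polynomial: r^3 + 12r^2 + 41r + 30 = (r + 1)(r + 5)(r + 6), so the eigenvalues are -6, -5, -1.
r=-1: eigenvector (0, 1, 0).
r=-5: eigenvector (1, -1, 0).
r=-6: eigenvector (0, 2, 1).
P = [[0, 1, 0], [1, -1, 2], [0, 0, 1]], D = diag(-1, -5, -6), P⁻¹ = [[1, 1, -2], [1, 0, 0], [0, 0, 1]].
A² = P·diag(1, 25, 36)·P⁻¹ = [[25, 0, 0], [-24, 1, 70], [0, 0, 36]].
The requested entry is 36.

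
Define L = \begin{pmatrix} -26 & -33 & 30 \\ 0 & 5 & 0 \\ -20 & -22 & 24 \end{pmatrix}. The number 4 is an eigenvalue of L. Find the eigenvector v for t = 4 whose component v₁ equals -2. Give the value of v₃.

-2

L − 4I = [[-30, -33, 30], [0, 1, 0], [-20, -22, 20]].
Solving (L − 4I)v = 0 gives the eigenspace spanned by (-2, 0, -2).
With v₁ = -2, v = (-2, 0, -2), so v₃ = -2.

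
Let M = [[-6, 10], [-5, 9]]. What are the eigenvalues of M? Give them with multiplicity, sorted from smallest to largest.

-1, 4

Characteristic polynomial: p(μ) = μ^2 - 3μ - 4 = (μ - 4)(μ + 1).
Roots (with multiplicity): -1, 4.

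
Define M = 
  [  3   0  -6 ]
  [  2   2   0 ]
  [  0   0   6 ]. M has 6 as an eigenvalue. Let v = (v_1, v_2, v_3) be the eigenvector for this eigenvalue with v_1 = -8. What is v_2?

-4

M − 6I = [[-3, 0, -6], [2, -4, 0], [0, 0, 0]].
Solving (M − 6I)v = 0 gives the eigenspace spanned by (-8, -4, 4).
With v_1 = -8, v = (-8, -4, 4), so v_2 = -4.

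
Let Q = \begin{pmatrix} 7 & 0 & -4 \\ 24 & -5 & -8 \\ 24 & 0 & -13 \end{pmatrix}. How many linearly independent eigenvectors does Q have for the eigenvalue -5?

2

Q + 5I = [[12, 0, -4], [24, 0, -8], [24, 0, -8]].
This matrix has rank 1, so its null space has dimension 3 − 1 = 2.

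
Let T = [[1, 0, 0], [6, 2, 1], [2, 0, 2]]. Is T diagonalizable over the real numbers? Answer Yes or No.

Characteristic polynomial: p(s) = s^3 - 5s^2 + 8s - 4 = (s - 2)^2(s - 1).
s = 2 has algebraic multiplicity 2; rank(T − 2I) = 2, so geometric multiplicity = 1.
Geometric multiplicity < algebraic multiplicity, so T is not diagonalizable.

No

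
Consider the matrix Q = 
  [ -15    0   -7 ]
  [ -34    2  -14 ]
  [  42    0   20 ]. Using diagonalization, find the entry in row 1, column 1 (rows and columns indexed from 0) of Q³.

8

Characteristic polynomial: r^3 - 7r^2 + 4r + 12 = (r - 6)(r - 2)(r + 1), so the eigenvalues are -1, 2, 6.
r=2: eigenvector (0, 1, 0).
r=6: eigenvector (1, 2, -3).
r=-1: eigenvector (1, 2, -2).
P = [[0, 1, 1], [1, 2, 2], [0, -3, -2]], D = diag(2, 6, -1), P⁻¹ = [[-2, 1, 0], [-2, 0, -1], [3, 0, 1]].
Q³ = P·diag(8, 216, -1)·P⁻¹ = [[-435, 0, -217], [-886, 8, -434], [1302, 0, 650]].
The requested entry is 8.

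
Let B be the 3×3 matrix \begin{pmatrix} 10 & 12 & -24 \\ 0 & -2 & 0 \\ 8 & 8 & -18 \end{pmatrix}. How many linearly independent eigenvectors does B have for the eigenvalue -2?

2

B + 2I = [[12, 12, -24], [0, 0, 0], [8, 8, -16]].
This matrix has rank 1, so its null space has dimension 3 − 1 = 2.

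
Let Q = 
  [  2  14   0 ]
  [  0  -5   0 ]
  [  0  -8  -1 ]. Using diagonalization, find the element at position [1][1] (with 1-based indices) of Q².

4

Characteristic polynomial: r^3 + 4r^2 - 7r - 10 = (r - 2)(r + 1)(r + 5), so the eigenvalues are -5, -1, 2.
r=2: eigenvector (1, 0, 0).
r=-5: eigenvector (-2, 1, 2).
r=-1: eigenvector (0, 0, 1).
P = [[1, -2, 0], [0, 1, 0], [0, 2, 1]], D = diag(2, -5, -1), P⁻¹ = [[1, 2, 0], [0, 1, 0], [0, -2, 1]].
Q² = P·diag(4, 25, 1)·P⁻¹ = [[4, -42, 0], [0, 25, 0], [0, 48, 1]].
The requested entry is 4.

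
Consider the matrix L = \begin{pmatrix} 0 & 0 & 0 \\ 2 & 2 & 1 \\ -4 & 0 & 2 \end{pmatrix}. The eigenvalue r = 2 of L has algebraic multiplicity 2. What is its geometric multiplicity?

L − 2I = [[-2, 0, 0], [2, 0, 1], [-4, 0, 0]].
This matrix has rank 2, so its null space has dimension 3 − 2 = 1.

1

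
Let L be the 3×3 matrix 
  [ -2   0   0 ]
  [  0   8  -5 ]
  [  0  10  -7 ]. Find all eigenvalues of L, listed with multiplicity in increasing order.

-2, -2, 3

Characteristic polynomial: p(r) = r^3 + r^2 - 8r - 12 = (r - 3)(r + 2)^2.
Roots (with multiplicity): -2, -2, 3.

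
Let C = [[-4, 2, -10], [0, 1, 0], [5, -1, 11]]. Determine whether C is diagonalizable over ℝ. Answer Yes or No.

Characteristic polynomial: p(μ) = μ^3 - 8μ^2 + 13μ - 6 = (μ - 6)(μ - 1)^2.
μ = 1 has algebraic multiplicity 2; rank(C − 1I) = 2, so geometric multiplicity = 1.
Geometric multiplicity < algebraic multiplicity, so C is not diagonalizable.

No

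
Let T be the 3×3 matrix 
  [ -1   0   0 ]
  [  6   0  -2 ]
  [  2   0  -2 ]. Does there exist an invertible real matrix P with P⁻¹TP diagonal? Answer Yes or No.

Yes

Characteristic polynomial: p(r) = r^3 + 3r^2 + 2r = r(r + 1)(r + 2).
All 3 eigenvalues are distinct, so T is diagonalizable.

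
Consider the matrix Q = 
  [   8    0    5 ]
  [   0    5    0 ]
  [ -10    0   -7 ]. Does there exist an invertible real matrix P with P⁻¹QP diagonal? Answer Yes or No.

Characteristic polynomial: p(t) = t^3 - 6t^2 - t + 30 = (t - 5)(t - 3)(t + 2).
All 3 eigenvalues are distinct, so Q is diagonalizable.

Yes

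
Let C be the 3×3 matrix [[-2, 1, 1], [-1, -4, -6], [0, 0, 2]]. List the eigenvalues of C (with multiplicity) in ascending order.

Characteristic polynomial: p(λ) = λ^3 + 4λ^2 - 3λ - 18 = (λ - 2)(λ + 3)^2.
Roots (with multiplicity): -3, -3, 2.

-3, -3, 2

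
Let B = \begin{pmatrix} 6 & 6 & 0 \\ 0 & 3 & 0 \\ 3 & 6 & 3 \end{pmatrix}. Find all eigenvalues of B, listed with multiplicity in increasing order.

3, 3, 6

Characteristic polynomial: p(t) = t^3 - 12t^2 + 45t - 54 = (t - 6)(t - 3)^2.
Roots (with multiplicity): 3, 3, 6.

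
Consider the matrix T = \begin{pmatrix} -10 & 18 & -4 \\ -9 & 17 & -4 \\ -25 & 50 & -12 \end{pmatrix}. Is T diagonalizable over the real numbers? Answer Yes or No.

No

Characteristic polynomial: p(λ) = λ^3 + 5λ^2 + 8λ + 4 = (λ + 1)(λ + 2)^2.
λ = -2 has algebraic multiplicity 2; rank(T + 2I) = 2, so geometric multiplicity = 1.
Geometric multiplicity < algebraic multiplicity, so T is not diagonalizable.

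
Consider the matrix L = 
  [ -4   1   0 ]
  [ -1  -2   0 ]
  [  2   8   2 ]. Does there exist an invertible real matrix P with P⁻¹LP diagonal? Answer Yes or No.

Characteristic polynomial: p(s) = s^3 + 4s^2 - 3s - 18 = (s - 2)(s + 3)^2.
s = -3 has algebraic multiplicity 2; rank(L + 3I) = 2, so geometric multiplicity = 1.
Geometric multiplicity < algebraic multiplicity, so L is not diagonalizable.

No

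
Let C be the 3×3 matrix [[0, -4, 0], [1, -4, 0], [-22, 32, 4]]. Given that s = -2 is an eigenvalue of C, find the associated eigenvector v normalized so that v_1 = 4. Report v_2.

C + 2I = [[2, -4, 0], [1, -2, 0], [-22, 32, 6]].
Solving (C + 2I)v = 0 gives the eigenspace spanned by (4, 2, 4).
With v_1 = 4, v = (4, 2, 4), so v_2 = 2.

2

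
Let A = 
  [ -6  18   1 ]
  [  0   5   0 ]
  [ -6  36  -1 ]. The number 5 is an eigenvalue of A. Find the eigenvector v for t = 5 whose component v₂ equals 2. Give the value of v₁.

4

A − 5I = [[-11, 18, 1], [0, 0, 0], [-6, 36, -6]].
Solving (A − 5I)v = 0 gives the eigenspace spanned by (4, 2, 8).
With v₂ = 2, v = (4, 2, 8), so v₁ = 4.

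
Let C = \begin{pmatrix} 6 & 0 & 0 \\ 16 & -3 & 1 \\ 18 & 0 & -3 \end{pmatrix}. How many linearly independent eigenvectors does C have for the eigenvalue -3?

1

C + 3I = [[9, 0, 0], [16, 0, 1], [18, 0, 0]].
This matrix has rank 2, so its null space has dimension 3 − 2 = 1.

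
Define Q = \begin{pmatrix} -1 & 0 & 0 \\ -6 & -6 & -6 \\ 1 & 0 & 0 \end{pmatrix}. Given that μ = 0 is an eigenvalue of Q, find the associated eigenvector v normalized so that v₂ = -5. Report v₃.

Q = [[-1, 0, 0], [-6, -6, -6], [1, 0, 0]].
Solving (Q)v = 0 gives the eigenspace spanned by (0, -5, 5).
With v₂ = -5, v = (0, -5, 5), so v₃ = 5.

5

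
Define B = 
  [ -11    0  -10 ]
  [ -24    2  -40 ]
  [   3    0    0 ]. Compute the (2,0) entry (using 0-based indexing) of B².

-33

Characteristic polynomial: r^3 + 9r^2 + 8r - 60 = (r - 2)(r + 5)(r + 6), so the eigenvalues are -6, -5, 2.
r=-6: eigenvector (2, 1, -1).
r=2: eigenvector (0, 1, 0).
r=-5: eigenvector (-5, 0, 3).
P = [[2, 0, -5], [1, 1, 0], [-1, 0, 3]], D = diag(-6, 2, -5), P⁻¹ = [[3, 0, 5], [-3, 1, -5], [1, 0, 2]].
B² = P·diag(36, 4, 25)·P⁻¹ = [[91, 0, 110], [96, 4, 160], [-33, 0, -30]].
The requested entry is -33.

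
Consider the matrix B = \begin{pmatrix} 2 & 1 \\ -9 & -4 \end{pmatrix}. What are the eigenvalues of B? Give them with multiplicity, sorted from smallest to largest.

-1, -1

Characteristic polynomial: p(μ) = μ^2 + 2μ + 1 = (μ + 1)^2.
Roots (with multiplicity): -1, -1.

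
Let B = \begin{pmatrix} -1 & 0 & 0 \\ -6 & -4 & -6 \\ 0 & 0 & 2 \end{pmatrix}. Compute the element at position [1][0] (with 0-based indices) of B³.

-126

Characteristic polynomial: s^3 + 3s^2 - 6s - 8 = (s - 2)(s + 1)(s + 4), so the eigenvalues are -4, -1, 2.
s=-1: eigenvector (1, -2, 0).
s=-4: eigenvector (0, 1, 0).
s=2: eigenvector (0, -1, 1).
P = [[1, 0, 0], [-2, 1, -1], [0, 0, 1]], D = diag(-1, -4, 2), P⁻¹ = [[1, 0, 0], [2, 1, 1], [0, 0, 1]].
B³ = P·diag(-1, -64, 8)·P⁻¹ = [[-1, 0, 0], [-126, -64, -72], [0, 0, 8]].
The requested entry is -126.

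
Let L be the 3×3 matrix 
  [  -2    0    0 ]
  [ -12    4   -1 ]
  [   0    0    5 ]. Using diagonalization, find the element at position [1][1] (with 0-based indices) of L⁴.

256

Characteristic polynomial: r^3 - 7r^2 + 2r + 40 = (r - 5)(r - 4)(r + 2), so the eigenvalues are -2, 4, 5.
r=-2: eigenvector (1, 2, 0).
r=4: eigenvector (0, 1, 0).
r=5: eigenvector (0, -1, 1).
P = [[1, 0, 0], [2, 1, -1], [0, 0, 1]], D = diag(-2, 4, 5), P⁻¹ = [[1, 0, 0], [-2, 1, 1], [0, 0, 1]].
L⁴ = P·diag(16, 256, 625)·P⁻¹ = [[16, 0, 0], [-480, 256, -369], [0, 0, 625]].
The requested entry is 256.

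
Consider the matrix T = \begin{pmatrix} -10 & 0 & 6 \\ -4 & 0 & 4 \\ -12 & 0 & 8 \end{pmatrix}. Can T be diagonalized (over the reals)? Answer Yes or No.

Characteristic polynomial: p(s) = s^3 + 2s^2 - 8s = s(s - 2)(s + 4).
All 3 eigenvalues are distinct, so T is diagonalizable.

Yes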